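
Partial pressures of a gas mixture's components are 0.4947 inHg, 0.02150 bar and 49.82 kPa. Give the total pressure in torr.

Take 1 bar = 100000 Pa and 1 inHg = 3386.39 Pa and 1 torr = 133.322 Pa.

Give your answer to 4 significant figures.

0.4947 inHg × 3386.39 = 1675.25 Pa
0.02150 bar × 100000 = 2150 Pa
49.82 kPa × 1000 = 49820 Pa
Total: 1675.25 + 2150 + 49820 = 53645.2 Pa
In torr: 53645.2 / 133.322 = 402.373 torr

402.4 torr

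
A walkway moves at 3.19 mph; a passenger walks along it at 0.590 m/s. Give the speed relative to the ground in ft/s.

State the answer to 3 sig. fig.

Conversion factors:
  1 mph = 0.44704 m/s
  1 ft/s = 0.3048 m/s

3.19 mph × 0.44704 → 1.42606 m/s
0.590 m/s (already m/s)
Combined: 1.42606 + 0.59 = 2.01606 m/s
In ft/s: 2.01606 / 0.3048 = 6.61437 ft/s

6.61 ft/s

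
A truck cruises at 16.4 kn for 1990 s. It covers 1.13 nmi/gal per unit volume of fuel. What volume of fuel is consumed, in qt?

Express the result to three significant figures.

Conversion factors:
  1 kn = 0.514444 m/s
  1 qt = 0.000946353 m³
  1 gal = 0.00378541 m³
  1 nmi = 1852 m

16.4 kn → 8.43688 m/s
d = v × t = 8.43688 × 1990 = 16789.4 m
1.13 nmi/gal → 552849 m/m³
V = d / (distance per unit fuel) = 16789.4 / 552849 = 0.0303689 m³
In qt: 0.0303689 / 0.000946353 = 32.0905 qt

32.1 qt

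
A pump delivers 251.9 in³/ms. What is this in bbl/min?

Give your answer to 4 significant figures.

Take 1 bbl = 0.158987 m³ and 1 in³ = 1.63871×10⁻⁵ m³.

1558 bbl/min

251.9 in³/ms × 1.63871×10⁻⁵ m³/in³ ÷ 0.001 s/ms = 4.12791 m³/s
4.12791 m³/s ÷ 0.158987 m³/bbl × 60 s/min = 1557.83 bbl/min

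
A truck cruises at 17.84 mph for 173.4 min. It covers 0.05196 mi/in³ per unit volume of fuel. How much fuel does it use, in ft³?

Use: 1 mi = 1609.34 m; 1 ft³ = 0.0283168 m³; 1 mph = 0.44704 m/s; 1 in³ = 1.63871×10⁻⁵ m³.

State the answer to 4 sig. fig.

17.84 mph → 7.97519 m/s
173.4 min → 10404 s
d = v × t = 7.97519 × 10404 = 82973.9 m
0.05196 mi/in³ → 5.10287×10⁶ m/m³
V = d / (distance per unit fuel) = 82973.9 / 5.10287×10⁶ = 0.0162602 m³
In ft³: 0.0162602 / 0.0283168 = 0.574224 ft³

0.5742 ft³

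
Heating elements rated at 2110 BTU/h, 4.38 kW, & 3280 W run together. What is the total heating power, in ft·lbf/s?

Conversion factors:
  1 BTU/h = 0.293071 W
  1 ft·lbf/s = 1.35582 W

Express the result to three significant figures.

2110 BTU/h × 0.293071 = 618.38 W
4.38 kW × 1000 = 4380 W
3280 W (already W)
Sum: 618.38 + 4380 + 3280 = 8278.38 W
In ft·lbf/s: 8278.38 / 1.35582 = 6105.81 ft·lbf/s

6110 ft·lbf/s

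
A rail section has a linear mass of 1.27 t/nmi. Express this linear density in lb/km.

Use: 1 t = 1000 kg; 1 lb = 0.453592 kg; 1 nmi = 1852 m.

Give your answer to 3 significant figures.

1510 lb/km

1.27 t/nmi × 1000 kg/t ÷ 1852 m/nmi = 0.685745 kg/m
0.685745 kg/m ÷ 0.453592 kg/lb × 1000 m/km = 1511.81 lb/km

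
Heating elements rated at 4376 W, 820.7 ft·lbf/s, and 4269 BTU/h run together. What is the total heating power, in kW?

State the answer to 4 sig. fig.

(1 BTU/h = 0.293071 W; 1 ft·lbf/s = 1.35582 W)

6.740 kW

4376 W (already W)
820.7 ft·lbf/s × 1.35582 = 1112.72 W
4269 BTU/h × 0.293071 = 1251.12 W
Combined: 4376 + 1112.72 + 1251.12 = 6739.84 W
In kW: 6739.84 / 1000 = 6.73984 kW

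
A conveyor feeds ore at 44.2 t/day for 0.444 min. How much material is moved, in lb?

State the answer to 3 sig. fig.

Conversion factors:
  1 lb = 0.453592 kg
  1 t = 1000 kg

44.2 t/day → 0.511574 kg/s
0.444 min → 26.64 s
m = ṁ × t = 0.511574 × 26.64 = 13.6283 kg
In lb: 13.6283 / 0.453592 = 30.0453 lb

30.0 lb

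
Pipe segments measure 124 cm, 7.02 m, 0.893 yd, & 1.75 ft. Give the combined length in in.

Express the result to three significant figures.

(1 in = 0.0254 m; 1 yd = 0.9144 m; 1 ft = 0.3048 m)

124 cm × 0.01 = 1.24 m
7.02 m (already m)
0.893 yd × 0.9144 = 0.816559 m
1.75 ft × 0.3048 = 0.5334 m
Total: 1.24 + 7.02 + 0.816559 + 0.5334 = 9.60996 m
In in: 9.60996 / 0.0254 = 378.345 in

378 in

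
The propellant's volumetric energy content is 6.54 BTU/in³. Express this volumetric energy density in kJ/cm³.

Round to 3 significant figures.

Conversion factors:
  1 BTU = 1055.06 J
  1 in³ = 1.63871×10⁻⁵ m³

6.54 BTU/in³ × 1055.06 J/BTU ÷ 1.63871×10⁻⁵ m³/in³ = 4.21069×10⁸ J/m³
4.21069×10⁸ J/m³ ÷ 1000 J/kJ × 10⁻⁶ m³/cm³ = 0.421069 kJ/cm³

0.421 kJ/cm³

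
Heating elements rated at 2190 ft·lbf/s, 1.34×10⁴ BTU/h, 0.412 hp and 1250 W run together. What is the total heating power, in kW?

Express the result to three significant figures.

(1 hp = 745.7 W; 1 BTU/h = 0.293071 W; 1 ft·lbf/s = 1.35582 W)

2190 ft·lbf/s × 1.35582 = 2969.25 W
1.34×10⁴ BTU/h × 0.293071 = 3927.15 W
0.412 hp × 745.7 = 307.228 W
1250 W (already W)
Sum: 2969.25 + 3927.15 + 307.228 + 1250 = 8453.63 W
In kW: 8453.63 / 1000 = 8.45363 kW

8.45 kW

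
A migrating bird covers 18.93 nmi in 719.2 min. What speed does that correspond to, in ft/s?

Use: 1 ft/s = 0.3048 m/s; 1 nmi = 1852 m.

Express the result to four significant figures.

18.93 nmi × 1852 = 35058.4 m
719.2 min × 60 = 43152 s
v = d / t = 35058.4 m / 43152 s = 0.81244 m/s
0.81244 m/s ÷ (0.3048 m/s/ft/s) = 2.66549 ft/s

2.665 ft/s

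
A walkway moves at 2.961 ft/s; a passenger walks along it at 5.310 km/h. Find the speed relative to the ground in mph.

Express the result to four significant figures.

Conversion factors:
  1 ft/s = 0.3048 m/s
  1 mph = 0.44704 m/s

2.961 ft/s × 0.3048 = 0.902513 m/s
5.310 km/h × (1/3.6) = 1.475 m/s
Sum: 0.902513 + 1.475 = 2.37751 m/s
In mph: 2.37751 / 0.44704 = 5.31834 mph

5.318 mph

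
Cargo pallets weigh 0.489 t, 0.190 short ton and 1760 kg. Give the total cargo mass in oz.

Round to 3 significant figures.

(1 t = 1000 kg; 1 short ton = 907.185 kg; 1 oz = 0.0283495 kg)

8.54×10⁴ oz

0.489 t × 1000 → 489 kg
0.190 short ton × 907.185 → 172.365 kg
1760 kg (already kg)
Sum: 489 + 172.365 + 1760 = 2421.36 kg
In oz: 2421.36 / 0.0283495 = 85411 oz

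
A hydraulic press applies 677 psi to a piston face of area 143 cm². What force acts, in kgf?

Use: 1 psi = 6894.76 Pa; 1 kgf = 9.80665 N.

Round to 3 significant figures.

6810 kgf

677 psi × 6894.76 = 4.66775×10⁶ Pa
143 cm² × 0.0001 = 0.0143 m²
F = P × A = 4.66775×10⁶ Pa × 0.0143 m² = 66748.8 N
66748.8 N ÷ (9.80665 N/kgf) = 6806.48 kgf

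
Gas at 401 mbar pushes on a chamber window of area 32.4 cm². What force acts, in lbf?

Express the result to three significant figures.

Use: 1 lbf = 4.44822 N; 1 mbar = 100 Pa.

401 mbar × 100 = 40100 Pa
32.4 cm² × 0.0001 = 0.00324 m²
F = P × A = 40100 Pa × 0.00324 m² = 129.924 N
129.924 N ÷ (4.44822 N/lbf) = 29.2081 lbf

29.2 lbf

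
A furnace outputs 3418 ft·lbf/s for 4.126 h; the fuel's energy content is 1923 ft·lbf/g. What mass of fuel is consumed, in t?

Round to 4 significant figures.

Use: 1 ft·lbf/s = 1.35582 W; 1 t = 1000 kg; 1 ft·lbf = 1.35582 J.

0.02640 t

3418 ft·lbf/s → 4634.19 W
4.126 h → 14853.6 s
E = P × t = 4634.19 × 14853.6 = 6.88344×10⁷ J
1923 ft·lbf/g → 2.60724×10⁶ J/kg
m = E / e_s = 6.88344×10⁷ / 2.60724×10⁶ = 26.4013 kg
In t: 26.4013 / 1000 = 0.0264013 t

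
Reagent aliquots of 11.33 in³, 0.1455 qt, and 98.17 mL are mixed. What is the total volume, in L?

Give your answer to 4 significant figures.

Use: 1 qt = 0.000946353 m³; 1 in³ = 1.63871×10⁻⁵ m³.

11.33 in³ × 1.63871×10⁻⁵ = 1.85666×10⁻⁴ m³
0.1455 qt × 0.000946353 = 1.37694×10⁻⁴ m³
98.17 mL × 10⁻⁶ = 9.817×10⁻⁵ m³
Combined: 1.85666×10⁻⁴ + 1.37694×10⁻⁴ + 9.817×10⁻⁵ = 4.2153×10⁻⁴ m³
In L: 4.2153×10⁻⁴ / 0.001 = 0.42153 L

0.4215 L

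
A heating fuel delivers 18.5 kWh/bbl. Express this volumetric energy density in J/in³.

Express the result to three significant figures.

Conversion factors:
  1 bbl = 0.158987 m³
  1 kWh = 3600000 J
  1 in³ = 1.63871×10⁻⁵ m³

6860 J/in³

18.5 kWh/bbl × 3600000 J/kWh ÷ 0.158987 m³/bbl = 4.18902×10⁸ J/m³
4.18902×10⁸ J/m³ × 1.63871×10⁻⁵ m³/in³ = 6864.59 J/in³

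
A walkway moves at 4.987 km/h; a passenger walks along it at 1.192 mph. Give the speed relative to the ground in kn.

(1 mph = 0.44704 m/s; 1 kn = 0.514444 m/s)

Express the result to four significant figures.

3.729 kn

4.987 km/h × (1/3.6) = 1.38528 m/s
1.192 mph × 0.44704 = 0.532872 m/s
Combined: 1.38528 + 0.532872 = 1.91815 m/s
In kn: 1.91815 / 0.514444 = 3.72859 kn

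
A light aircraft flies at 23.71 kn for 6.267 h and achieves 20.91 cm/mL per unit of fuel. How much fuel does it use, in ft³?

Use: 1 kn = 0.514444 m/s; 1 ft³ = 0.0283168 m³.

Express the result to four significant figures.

46.48 ft³

23.71 kn → 12.1975 m/s
6.267 h → 22561.2 s
d = v × t = 12.1975 × 22561.2 = 275190 m
20.91 cm/mL → 209100 m/m³
V = d / (distance per unit fuel) = 275190 / 209100 = 1.31607 m³
In ft³: 1.31607 / 0.0283168 = 46.4766 ft³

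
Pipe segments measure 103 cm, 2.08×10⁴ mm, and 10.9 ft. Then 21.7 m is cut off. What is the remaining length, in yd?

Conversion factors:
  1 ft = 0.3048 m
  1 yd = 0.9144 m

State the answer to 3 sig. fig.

103 cm × 0.01 → 1.03 m
2.08×10⁴ mm × 0.001 → 20.8 m
10.9 ft × 0.3048 → 3.32232 m
21.7 m (already m)
Result: 1.03 + 20.8 + 3.32232 − 21.7 = 3.45232 m
In yd: 3.45232 / 0.9144 = 3.7755 yd

3.78 yd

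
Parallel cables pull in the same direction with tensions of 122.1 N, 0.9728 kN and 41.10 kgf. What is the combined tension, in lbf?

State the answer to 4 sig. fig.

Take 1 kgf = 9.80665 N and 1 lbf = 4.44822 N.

336.8 lbf

122.1 N (already N)
0.9728 kN × 1000 → 972.8 N
41.10 kgf × 9.80665 → 403.053 N
Total: 122.1 + 972.8 + 403.053 = 1497.95 N
In lbf: 1497.95 / 4.44822 = 336.753 lbf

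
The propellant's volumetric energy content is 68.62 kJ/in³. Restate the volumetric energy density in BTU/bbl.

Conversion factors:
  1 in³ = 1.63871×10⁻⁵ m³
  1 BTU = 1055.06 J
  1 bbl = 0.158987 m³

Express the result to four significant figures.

6.310×10⁵ BTU/bbl

68.62 kJ/in³ × 1000 J/kJ ÷ 1.63871×10⁻⁵ m³/in³ = 4.18744×10⁹ J/m³
4.18744×10⁹ J/m³ ÷ 1055.06 J/BTU × 0.158987 m³/bbl = 631005 BTU/bbl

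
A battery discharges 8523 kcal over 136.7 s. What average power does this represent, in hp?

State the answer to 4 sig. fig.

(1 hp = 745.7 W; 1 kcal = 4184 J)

8523 kcal × 4184 = 3.56602×10⁷ J
P = E / t = 3.56602×10⁷ J / 136.7 s = 260865 W
260865 W ÷ (745.7 W/hp) = 349.826 hp

349.8 hp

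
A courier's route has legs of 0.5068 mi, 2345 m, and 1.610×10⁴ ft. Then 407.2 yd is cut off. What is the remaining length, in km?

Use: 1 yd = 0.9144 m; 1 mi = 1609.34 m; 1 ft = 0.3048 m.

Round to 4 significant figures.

7.696 km

0.5068 mi × 1609.34 = 815.614 m
2345 m (already m)
1.610×10⁴ ft × 0.3048 = 4907.28 m
407.2 yd × 0.9144 = 372.344 m
Result: 815.614 + 2345 + 4907.28 − 372.344 = 7695.55 m
In km: 7695.55 / 1000 = 7.69555 km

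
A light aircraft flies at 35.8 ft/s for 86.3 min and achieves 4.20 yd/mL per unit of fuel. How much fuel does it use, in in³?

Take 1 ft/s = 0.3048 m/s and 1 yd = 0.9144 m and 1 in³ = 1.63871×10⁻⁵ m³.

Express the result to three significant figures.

35.8 ft/s → 10.9118 m/s
86.3 min → 5178 s
d = v × t = 10.9118 × 5178 = 56501.3 m
4.20 yd/mL → 3.84048×10⁶ m/m³
V = d / (distance per unit fuel) = 56501.3 / 3.84048×10⁶ = 0.014712 m³
In in³: 0.014712 / 1.63871×10⁻⁵ = 897.779 in³

898 in³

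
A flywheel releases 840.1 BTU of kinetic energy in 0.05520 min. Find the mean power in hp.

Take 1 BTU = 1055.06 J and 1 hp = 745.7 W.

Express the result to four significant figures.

840.1 BTU × 1055.06 → 886356 J
0.05520 min × 60 → 3.312 s
P = E / t = 886356 J / 3.312 s = 267620 W
267620 W ÷ (745.7 W/hp) = 358.884 hp

358.9 hp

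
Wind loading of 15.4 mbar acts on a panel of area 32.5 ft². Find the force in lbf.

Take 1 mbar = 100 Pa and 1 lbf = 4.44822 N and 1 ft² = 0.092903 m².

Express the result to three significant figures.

15.4 mbar × 100 → 1540 Pa
32.5 ft² × 0.092903 → 3.01935 m²
F = P × A = 1540 Pa × 3.01935 m² = 4649.8 N
4649.8 N ÷ (4.44822 N/lbf) = 1045.32 lbf

1050 lbf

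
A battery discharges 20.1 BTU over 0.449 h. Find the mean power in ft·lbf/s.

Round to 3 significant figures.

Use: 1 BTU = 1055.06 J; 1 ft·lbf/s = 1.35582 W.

9.68 ft·lbf/s

20.1 BTU × 1055.06 → 21206.7 J
0.449 h × 3600 → 1616.4 s
P = E / t = 21206.7 J / 1616.4 s = 13.1197 W
13.1197 W ÷ (1.35582 W/ft·lbf/s) = 9.67658 ft·lbf/s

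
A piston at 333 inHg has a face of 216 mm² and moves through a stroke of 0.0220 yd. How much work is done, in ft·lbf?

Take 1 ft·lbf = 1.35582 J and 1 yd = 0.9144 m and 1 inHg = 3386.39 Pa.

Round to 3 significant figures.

3.61 ft·lbf

333 inHg → 1.12767×10⁶ Pa
216 mm² → 2.16×10⁻⁴ m²
F = P × A = 1.12767×10⁶ × 2.16×10⁻⁴ = 243.577 N
0.0220 yd → 0.0201168 m
W = F × d = 243.577 × 0.0201168 = 4.89999 J
In ft·lbf: 4.89999 / 1.35582 = 3.61404 ft·lbf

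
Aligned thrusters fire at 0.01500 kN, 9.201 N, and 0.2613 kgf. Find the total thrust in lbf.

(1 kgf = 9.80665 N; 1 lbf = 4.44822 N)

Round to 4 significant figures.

6.017 lbf

0.01500 kN × 1000 → 15 N
9.201 N (already N)
0.2613 kgf × 9.80665 → 2.56248 N
Combined: 15 + 9.201 + 2.56248 = 26.7635 N
In lbf: 26.7635 / 4.44822 = 6.01668 lbf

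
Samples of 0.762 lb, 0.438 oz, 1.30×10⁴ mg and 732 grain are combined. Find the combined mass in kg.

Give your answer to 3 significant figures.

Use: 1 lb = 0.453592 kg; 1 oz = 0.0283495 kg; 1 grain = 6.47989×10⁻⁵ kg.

0.762 lb × 0.453592 = 0.345637 kg
0.438 oz × 0.0283495 = 0.0124171 kg
1.30×10⁴ mg × 10⁻⁶ = 0.013 kg
732 grain × 6.47989×10⁻⁵ = 0.0474328 kg
Sum: 0.345637 + 0.0124171 + 0.013 + 0.0474328 = 0.418487 kg

0.418 kg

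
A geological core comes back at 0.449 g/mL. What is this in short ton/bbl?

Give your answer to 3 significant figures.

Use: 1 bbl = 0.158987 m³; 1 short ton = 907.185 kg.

0.449 g/mL × 0.001 kg/g ÷ 10⁻⁶ m³/mL = 449 kg/m³
449 kg/m³ ÷ 907.185 kg/short ton × 0.158987 m³/bbl = 0.0786887 short ton/bbl

0.0787 short ton/bbl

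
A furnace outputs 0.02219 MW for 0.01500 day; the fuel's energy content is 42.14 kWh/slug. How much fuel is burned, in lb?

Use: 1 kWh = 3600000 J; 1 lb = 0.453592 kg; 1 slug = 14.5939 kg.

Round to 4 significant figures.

0.02219 MW → 22190 W
0.01500 day → 1296 s
E = P × t = 22190 × 1296 = 2.87582×10⁷ J
42.14 kWh/slug → 1.0395×10⁷ J/kg
m = E / e_s = 2.87582×10⁷ / 1.0395×10⁷ = 2.76654 kg
In lb: 2.76654 / 0.453592 = 6.09918 lb

6.099 lb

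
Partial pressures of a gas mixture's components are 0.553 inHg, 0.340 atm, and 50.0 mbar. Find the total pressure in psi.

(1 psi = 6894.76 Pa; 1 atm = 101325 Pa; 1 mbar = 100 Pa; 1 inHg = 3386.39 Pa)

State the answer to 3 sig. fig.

0.553 inHg × 3386.39 → 1872.67 Pa
0.340 atm × 101325 → 34450.5 Pa
50.0 mbar × 100 → 5000 Pa
Combined: 1872.67 + 34450.5 + 5000 = 41323.2 Pa
In psi: 41323.2 / 6894.76 = 5.99342 psi

5.99 psi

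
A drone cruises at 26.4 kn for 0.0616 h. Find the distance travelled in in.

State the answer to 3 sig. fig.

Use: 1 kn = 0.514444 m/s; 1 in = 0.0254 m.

26.4 kn × 0.514444 → 13.5813 m/s
0.0616 h × 3600 → 221.76 s
d = v × t = 13.5813 m/s × 221.76 s = 3011.79 m
3011.79 m ÷ (0.0254 m/in) = 118574 in

1.19×10⁵ in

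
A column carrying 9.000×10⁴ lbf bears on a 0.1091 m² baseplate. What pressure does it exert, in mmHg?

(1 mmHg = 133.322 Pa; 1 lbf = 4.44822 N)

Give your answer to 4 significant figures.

9.000×10⁴ lbf × 4.44822 → 400340 N
P = F / A = 400340 N / 0.1091 m² = 3.66948×10⁶ Pa
3.66948×10⁶ Pa ÷ (133.322 Pa/mmHg) = 27523.4 mmHg

2.752×10⁴ mmHg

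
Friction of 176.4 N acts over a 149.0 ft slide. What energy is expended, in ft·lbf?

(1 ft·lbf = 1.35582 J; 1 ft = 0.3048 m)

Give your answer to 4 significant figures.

5909 ft·lbf

149.0 ft × 0.3048 = 45.4152 m
W = F × d = 176.4 N × 45.4152 m = 8011.24 J
8011.24 J ÷ (1.35582 J/ft·lbf) = 5908.78 ft·lbf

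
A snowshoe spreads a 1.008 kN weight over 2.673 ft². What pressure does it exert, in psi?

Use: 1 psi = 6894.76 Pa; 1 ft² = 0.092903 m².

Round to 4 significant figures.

1.008 kN × 1000 = 1008 N
2.673 ft² × 0.092903 = 0.24833 m²
P = F / A = 1008 N / 0.24833 m² = 4059.11 Pa
4059.11 Pa ÷ (6894.76 Pa/psi) = 0.588724 psi

0.5887 psi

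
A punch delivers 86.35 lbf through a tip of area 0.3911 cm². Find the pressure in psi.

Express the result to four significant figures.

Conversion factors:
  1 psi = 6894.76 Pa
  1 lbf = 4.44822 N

86.35 lbf × 4.44822 → 384.104 N
0.3911 cm² × 0.0001 → 3.911×10⁻⁵ m²
P = F / A = 384.104 N / 3.911×10⁻⁵ m² = 9.82112×10⁶ Pa
9.82112×10⁶ Pa ÷ (6894.76 Pa/psi) = 1424.43 psi

1424 psi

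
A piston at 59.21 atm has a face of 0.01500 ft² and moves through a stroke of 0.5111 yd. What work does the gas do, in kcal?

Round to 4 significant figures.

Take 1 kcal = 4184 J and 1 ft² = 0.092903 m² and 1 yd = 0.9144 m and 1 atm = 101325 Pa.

59.21 atm → 5.99945×10⁶ Pa
0.01500 ft² → 0.00139354 m²
F = P × A = 5.99945×10⁶ × 0.00139354 = 8360.47 N
0.5111 yd → 0.46735 m
W = F × d = 8360.47 × 0.46735 = 3907.27 J
In kcal: 3907.27 / 4184 = 0.93386 kcal

0.9339 kcal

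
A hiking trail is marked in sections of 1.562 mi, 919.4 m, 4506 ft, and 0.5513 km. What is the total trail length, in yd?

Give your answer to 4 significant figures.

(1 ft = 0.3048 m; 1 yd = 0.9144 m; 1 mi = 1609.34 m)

5859 yd

1.562 mi × 1609.34 = 2513.79 m
919.4 m (already m)
4506 ft × 0.3048 = 1373.43 m
0.5513 km × 1000 = 551.3 m
Sum: 2513.79 + 919.4 + 1373.43 + 551.3 = 5357.92 m
In yd: 5357.92 / 0.9144 = 5859.49 yd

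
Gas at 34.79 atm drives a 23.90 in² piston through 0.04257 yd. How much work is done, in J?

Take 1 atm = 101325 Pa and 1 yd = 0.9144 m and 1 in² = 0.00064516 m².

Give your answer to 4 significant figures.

2116 J

34.79 atm → 3.5251×10⁶ Pa
23.90 in² → 0.0154193 m²
F = P × A = 3.5251×10⁶ × 0.0154193 = 54354.6 N
0.04257 yd → 0.038926 m
W = F × d = 54354.6 × 0.038926 = 2115.81 J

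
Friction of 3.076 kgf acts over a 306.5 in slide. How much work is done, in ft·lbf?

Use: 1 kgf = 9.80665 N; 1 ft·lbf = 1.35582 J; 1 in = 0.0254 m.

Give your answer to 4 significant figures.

3.076 kgf × 9.80665 → 30.1653 N
306.5 in × 0.0254 → 7.7851 m
W = F × d = 30.1653 N × 7.7851 m = 234.84 J
234.84 J ÷ (1.35582 J/ft·lbf) = 173.209 ft·lbf

173.2 ft·lbf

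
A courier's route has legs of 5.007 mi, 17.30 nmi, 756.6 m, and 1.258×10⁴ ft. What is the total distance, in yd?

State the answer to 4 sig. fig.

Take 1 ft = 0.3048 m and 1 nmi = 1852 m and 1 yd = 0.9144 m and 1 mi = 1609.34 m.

5.007 mi × 1609.34 → 8057.97 m
17.30 nmi × 1852 → 32039.6 m
756.6 m (already m)
1.258×10⁴ ft × 0.3048 → 3834.38 m
Combined: 8057.97 + 32039.6 + 756.6 + 3834.38 = 44688.5 m
In yd: 44688.5 / 0.9144 = 48871.9 yd

4.887×10⁴ yd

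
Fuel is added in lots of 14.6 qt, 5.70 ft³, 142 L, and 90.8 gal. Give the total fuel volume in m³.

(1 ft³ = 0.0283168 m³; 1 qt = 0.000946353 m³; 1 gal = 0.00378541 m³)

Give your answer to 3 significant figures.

14.6 qt × 0.000946353 = 0.0138168 m³
5.70 ft³ × 0.0283168 = 0.161406 m³
142 L × 0.001 = 0.142 m³
90.8 gal × 0.00378541 = 0.343715 m³
Sum: 0.0138168 + 0.161406 + 0.142 + 0.343715 = 0.660938 m³

0.661 m³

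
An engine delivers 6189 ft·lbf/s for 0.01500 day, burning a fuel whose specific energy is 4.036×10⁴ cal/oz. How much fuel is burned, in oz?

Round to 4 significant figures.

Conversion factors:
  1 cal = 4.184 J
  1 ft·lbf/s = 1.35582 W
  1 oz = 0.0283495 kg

64.40 oz

6189 ft·lbf/s → 8391.17 W
0.01500 day → 1296 s
E = P × t = 8391.17 × 1296 = 1.0875×10⁷ J
4.036×10⁴ cal/oz → 5.95659×10⁶ J/kg
m = E / e_s = 1.0875×10⁷ / 5.95659×10⁶ = 1.82571 kg
In oz: 1.82571 / 0.0283495 = 64.4001 oz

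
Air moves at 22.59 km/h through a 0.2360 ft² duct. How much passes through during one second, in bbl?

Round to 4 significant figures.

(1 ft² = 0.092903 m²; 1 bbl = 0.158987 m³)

22.59 km/h × (1/3.6) → 6.275 m/s
0.2360 ft² × 0.092903 → 0.0219251 m²
V = v × A × t = 6.275 m/s × 0.0219251 m² × 1 s = 0.13758 m³
0.13758 m³ ÷ (0.158987 m³/bbl) = 0.865354 bbl

0.8654 bbl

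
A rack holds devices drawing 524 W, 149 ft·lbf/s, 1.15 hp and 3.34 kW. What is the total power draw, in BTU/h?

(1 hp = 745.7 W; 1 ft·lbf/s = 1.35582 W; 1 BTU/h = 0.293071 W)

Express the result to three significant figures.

524 W (already W)
149 ft·lbf/s × 1.35582 = 202.017 W
1.15 hp × 745.7 = 857.555 W
3.34 kW × 1000 = 3340 W
Total: 524 + 202.017 + 857.555 + 3340 = 4923.57 W
In BTU/h: 4923.57 / 0.293071 = 16799.9 BTU/h

1.68×10⁴ BTU/h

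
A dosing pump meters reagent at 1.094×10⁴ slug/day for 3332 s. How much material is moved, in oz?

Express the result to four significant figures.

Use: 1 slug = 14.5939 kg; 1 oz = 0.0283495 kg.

2.172×10⁵ oz

1.094×10⁴ slug/day → 1.84789 kg/s
m = ṁ × t = 1.84789 × 3332 = 6157.17 kg
In oz: 6157.17 / 0.0283495 = 217188 oz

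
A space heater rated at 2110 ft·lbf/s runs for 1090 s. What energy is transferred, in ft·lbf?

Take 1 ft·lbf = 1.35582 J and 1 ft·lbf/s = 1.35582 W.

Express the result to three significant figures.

2110 ft·lbf/s × 1.35582 = 2860.78 W
E = P × t = 2860.78 W × 1090 s = 3.11825×10⁶ J
3.11825×10⁶ J ÷ (1.35582 J/ft·lbf) = 2.2999×10⁶ ft·lbf

2.30×10⁶ ft·lbf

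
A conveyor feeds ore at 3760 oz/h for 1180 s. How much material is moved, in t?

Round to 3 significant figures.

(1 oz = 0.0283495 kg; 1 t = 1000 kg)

0.0349 t

3760 oz/h → 0.0296095 kg/s
m = ṁ × t = 0.0296095 × 1180 = 34.9392 kg
In t: 34.9392 / 1000 = 0.0349392 t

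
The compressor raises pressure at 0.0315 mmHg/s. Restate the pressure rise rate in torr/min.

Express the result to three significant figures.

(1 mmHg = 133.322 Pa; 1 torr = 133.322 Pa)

1.89 torr/min

0.0315 mmHg/s × 133.322 Pa/mmHg = 4.19964 Pa/s
4.19964 Pa/s ÷ 133.322 Pa/torr × 60 s/min = 1.89 torr/min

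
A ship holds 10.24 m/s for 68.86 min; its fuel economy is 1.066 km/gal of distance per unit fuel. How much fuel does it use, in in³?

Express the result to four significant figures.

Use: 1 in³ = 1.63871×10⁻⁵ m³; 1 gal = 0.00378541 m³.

9168 in³

68.86 min → 4131.6 s
d = v × t = 10.24 × 4131.6 = 42307.6 m
1.066 km/gal → 281608 m/m³
V = d / (distance per unit fuel) = 42307.6 / 281608 = 0.150236 m³
In in³: 0.150236 / 1.63871×10⁻⁵ = 9167.94 in³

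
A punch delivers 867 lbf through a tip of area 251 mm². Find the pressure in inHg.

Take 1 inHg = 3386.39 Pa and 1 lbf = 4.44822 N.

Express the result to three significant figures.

867 lbf × 4.44822 = 3856.61 N
251 mm² × 10⁻⁶ = 2.51×10⁻⁴ m²
P = F / A = 3856.61 N / 2.51×10⁻⁴ m² = 1.5365×10⁷ Pa
1.5365×10⁷ Pa ÷ (3386.39 Pa/inHg) = 4537.28 inHg

4540 inHg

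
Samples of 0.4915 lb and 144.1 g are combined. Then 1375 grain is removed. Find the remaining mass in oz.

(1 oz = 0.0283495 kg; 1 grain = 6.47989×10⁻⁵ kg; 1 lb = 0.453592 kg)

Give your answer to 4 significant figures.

9.804 oz

0.4915 lb × 0.453592 → 0.22294 kg
144.1 g × 0.001 → 0.1441 kg
1375 grain × 6.47989×10⁻⁵ → 0.0890985 kg
Result: 0.22294 + 0.1441 − 0.0890985 = 0.277942 kg
In oz: 0.277942 / 0.0283495 = 9.80412 oz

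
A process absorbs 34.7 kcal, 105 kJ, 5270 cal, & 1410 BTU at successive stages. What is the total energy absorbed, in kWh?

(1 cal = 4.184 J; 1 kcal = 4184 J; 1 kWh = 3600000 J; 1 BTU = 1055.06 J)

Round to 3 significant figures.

34.7 kcal × 4184 = 145185 J
105 kJ × 1000 = 105000 J
5270 cal × 4.184 = 22049.7 J
1410 BTU × 1055.06 = 1.48763×10⁶ J
Total: 145185 + 105000 + 22049.7 + 1.48763×10⁶ = 1.75986×10⁶ J
In kWh: 1.75986×10⁶ / 3600000 = 0.48885 kWh

0.489 kWh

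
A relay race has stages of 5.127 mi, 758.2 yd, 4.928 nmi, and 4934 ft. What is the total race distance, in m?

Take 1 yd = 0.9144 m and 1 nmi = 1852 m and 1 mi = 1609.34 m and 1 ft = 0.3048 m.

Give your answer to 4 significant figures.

5.127 mi × 1609.34 → 8251.09 m
758.2 yd × 0.9144 → 693.298 m
4.928 nmi × 1852 → 9126.66 m
4934 ft × 0.3048 → 1503.88 m
Total: 8251.09 + 693.298 + 9126.66 + 1503.88 = 19574.9 m

1.957×10⁴ m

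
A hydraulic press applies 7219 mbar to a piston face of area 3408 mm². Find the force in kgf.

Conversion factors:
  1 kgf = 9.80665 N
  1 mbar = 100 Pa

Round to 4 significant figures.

7219 mbar × 100 → 721900 Pa
3408 mm² × 10⁻⁶ → 0.003408 m²
F = P × A = 721900 Pa × 0.003408 m² = 2460.24 N
2460.24 N ÷ (9.80665 N/kgf) = 250.875 kgf

250.9 kgf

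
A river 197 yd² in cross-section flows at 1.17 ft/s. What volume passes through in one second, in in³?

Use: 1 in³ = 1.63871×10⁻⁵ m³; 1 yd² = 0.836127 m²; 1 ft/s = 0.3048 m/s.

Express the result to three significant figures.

3.58×10⁶ in³

1.17 ft/s × 0.3048 → 0.356616 m/s
197 yd² × 0.836127 → 164.717 m²
V = v × A × t = 0.356616 m/s × 164.717 m² × 1 s = 58.7407 m³
58.7407 m³ ÷ (1.63871×10⁻⁵ m³/in³) = 3.58457×10⁶ in³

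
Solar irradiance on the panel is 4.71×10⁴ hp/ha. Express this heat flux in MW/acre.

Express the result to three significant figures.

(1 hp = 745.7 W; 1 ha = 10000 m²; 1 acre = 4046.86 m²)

14.2 MW/acre

4.71×10⁴ hp/ha × 745.7 W/hp ÷ 10000 m²/ha = 3512.25 W/m²
3512.25 W/m² ÷ 1000000 W/MW × 4046.86 m²/acre = 14.2136 MW/acre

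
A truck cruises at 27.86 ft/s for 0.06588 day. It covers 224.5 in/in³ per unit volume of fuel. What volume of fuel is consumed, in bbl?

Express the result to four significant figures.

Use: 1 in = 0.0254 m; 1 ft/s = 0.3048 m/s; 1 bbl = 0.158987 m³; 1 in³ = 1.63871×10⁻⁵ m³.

27.86 ft/s → 8.49173 m/s
0.06588 day → 5692.03 s
d = v × t = 8.49173 × 5692.03 = 48335.2 m
224.5 in/in³ → 347975 m/m³
V = d / (distance per unit fuel) = 48335.2 / 347975 = 0.138904 m³
In bbl: 0.138904 / 0.158987 = 0.873681 bbl

0.8737 bbl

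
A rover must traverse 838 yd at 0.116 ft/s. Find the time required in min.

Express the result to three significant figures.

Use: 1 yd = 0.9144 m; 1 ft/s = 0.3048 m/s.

361 min

838 yd × 0.9144 → 766.267 m
0.116 ft/s × 0.3048 → 0.0353568 m/s
t = d / v = 766.267 m / 0.0353568 m/s = 21672.4 s
21672.4 s ÷ (60 s/min) = 361.207 min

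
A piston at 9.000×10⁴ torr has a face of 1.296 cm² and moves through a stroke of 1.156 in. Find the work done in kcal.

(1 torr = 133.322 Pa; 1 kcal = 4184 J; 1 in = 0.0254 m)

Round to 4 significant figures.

9.000×10⁴ torr → 1.1999×10⁷ Pa
1.296 cm² → 1.296×10⁻⁴ m²
F = P × A = 1.1999×10⁷ × 1.296×10⁻⁴ = 1555.07 N
1.156 in → 0.0293624 m
W = F × d = 1555.07 × 0.0293624 = 45.6606 J
In kcal: 45.6606 / 4184 = 0.0109131 kcal

0.01091 kcal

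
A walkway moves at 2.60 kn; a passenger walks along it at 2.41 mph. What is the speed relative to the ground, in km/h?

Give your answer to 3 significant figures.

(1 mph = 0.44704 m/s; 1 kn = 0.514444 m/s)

2.60 kn × 0.514444 = 1.33755 m/s
2.41 mph × 0.44704 = 1.07737 m/s
Total: 1.33755 + 1.07737 = 2.41492 m/s
In km/h: 2.41492 / (1/3.6) = 8.69371 km/h

8.69 km/h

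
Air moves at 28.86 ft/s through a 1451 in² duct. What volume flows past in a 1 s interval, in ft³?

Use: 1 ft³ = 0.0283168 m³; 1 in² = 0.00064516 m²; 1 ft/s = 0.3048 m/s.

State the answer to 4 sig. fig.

28.86 ft/s × 0.3048 → 8.79653 m/s
1451 in² × 0.00064516 → 0.936127 m²
V = v × A × t = 8.79653 m/s × 0.936127 m² × 1 s = 8.23467 m³
8.23467 m³ ÷ (0.0283168 m³/ft³) = 290.805 ft³

290.8 ft³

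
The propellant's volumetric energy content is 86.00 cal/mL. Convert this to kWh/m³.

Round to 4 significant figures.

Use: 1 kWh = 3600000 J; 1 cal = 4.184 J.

86.00 cal/mL × 4.184 J/cal ÷ 10⁻⁶ m³/mL = 3.59824×10⁸ J/m³
3.59824×10⁸ J/m³ ÷ 3600000 J/kWh = 99.9511 kWh/m³

99.95 kWh/m³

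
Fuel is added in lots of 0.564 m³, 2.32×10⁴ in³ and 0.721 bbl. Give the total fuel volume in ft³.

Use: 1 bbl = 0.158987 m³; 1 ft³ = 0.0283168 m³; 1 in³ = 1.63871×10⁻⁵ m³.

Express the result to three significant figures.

37.4 ft³

0.564 m³ (already m³)
2.32×10⁴ in³ × 1.63871×10⁻⁵ → 0.380181 m³
0.721 bbl × 0.158987 → 0.11463 m³
Combined: 0.564 + 0.380181 + 0.11463 = 1.05881 m³
In ft³: 1.05881 / 0.0283168 = 37.3916 ft³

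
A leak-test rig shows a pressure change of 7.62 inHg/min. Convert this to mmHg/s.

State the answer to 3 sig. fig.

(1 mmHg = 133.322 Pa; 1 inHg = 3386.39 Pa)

7.62 inHg/min × 3386.39 Pa/inHg ÷ 60 s/min = 430.072 Pa/s
430.072 Pa/s ÷ 133.322 Pa/mmHg = 3.22581 mmHg/s

3.23 mmHg/s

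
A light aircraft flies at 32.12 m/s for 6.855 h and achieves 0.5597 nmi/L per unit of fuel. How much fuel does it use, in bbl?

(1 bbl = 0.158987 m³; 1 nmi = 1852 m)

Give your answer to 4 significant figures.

4.810 bbl

6.855 h → 24678 s
d = v × t = 32.12 × 24678 = 792657 m
0.5597 nmi/L → 1.03656×10⁶ m/m³
V = d / (distance per unit fuel) = 792657 / 1.03656×10⁶ = 0.7647 m³
In bbl: 0.7647 / 0.158987 = 4.80983 bbl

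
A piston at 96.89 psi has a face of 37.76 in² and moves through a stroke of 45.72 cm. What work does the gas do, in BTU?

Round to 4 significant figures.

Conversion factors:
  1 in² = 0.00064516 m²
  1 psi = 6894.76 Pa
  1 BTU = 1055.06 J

7.052 BTU

96.89 psi → 668033 Pa
37.76 in² → 0.0243612 m²
F = P × A = 668033 × 0.0243612 = 16274.1 N
45.72 cm → 0.4572 m
W = F × d = 16274.1 × 0.4572 = 7440.52 J
In BTU: 7440.52 / 1055.06 = 7.05222 BTU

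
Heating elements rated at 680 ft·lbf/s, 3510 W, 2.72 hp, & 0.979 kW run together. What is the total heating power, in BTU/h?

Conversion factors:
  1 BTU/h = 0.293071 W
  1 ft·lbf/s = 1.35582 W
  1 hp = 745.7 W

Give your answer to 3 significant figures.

2.54×10⁴ BTU/h

680 ft·lbf/s × 1.35582 → 921.958 W
3510 W (already W)
2.72 hp × 745.7 → 2028.3 W
0.979 kW × 1000 → 979 W
Sum: 921.958 + 3510 + 2028.3 + 979 = 7439.26 W
In BTU/h: 7439.26 / 0.293071 = 25383.8 BTU/h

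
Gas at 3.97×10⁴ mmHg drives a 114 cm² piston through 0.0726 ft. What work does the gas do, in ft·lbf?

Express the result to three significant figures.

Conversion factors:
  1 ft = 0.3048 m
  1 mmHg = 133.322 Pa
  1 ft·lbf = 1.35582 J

3.97×10⁴ mmHg → 5.29288×10⁶ Pa
114 cm² → 0.0114 m²
F = P × A = 5.29288×10⁶ × 0.0114 = 60338.8 N
0.0726 ft → 0.0221285 m
W = F × d = 60338.8 × 0.0221285 = 1335.21 J
In ft·lbf: 1335.21 / 1.35582 = 984.799 ft·lbf

985 ft·lbf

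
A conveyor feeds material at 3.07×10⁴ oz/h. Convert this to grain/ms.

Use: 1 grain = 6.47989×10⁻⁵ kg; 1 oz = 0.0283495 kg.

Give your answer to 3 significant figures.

3.73 grain/ms

3.07×10⁴ oz/h × 0.0283495 kg/oz ÷ 3600 s/h = 0.241758 kg/s
0.241758 kg/s ÷ 6.47989×10⁻⁵ kg/grain × 0.001 s/ms = 3.7309 grain/ms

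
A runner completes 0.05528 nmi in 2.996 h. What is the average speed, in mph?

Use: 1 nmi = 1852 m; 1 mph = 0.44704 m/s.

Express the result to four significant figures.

0.05528 nmi × 1852 → 102.379 m
2.996 h × 3600 → 10785.6 s
v = d / t = 102.379 m / 10785.6 s = 0.00949219 m/s
0.00949219 m/s ÷ (0.44704 m/s/mph) = 0.0212334 mph

0.02123 mph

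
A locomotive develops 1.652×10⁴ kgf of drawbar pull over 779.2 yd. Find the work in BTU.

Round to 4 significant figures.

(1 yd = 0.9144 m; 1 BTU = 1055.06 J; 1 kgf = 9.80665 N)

1.652×10⁴ kgf × 9.80665 = 162006 N
779.2 yd × 0.9144 = 712.5 m
W = F × d = 162006 N × 712.5 m = 1.15429×10⁸ J
1.15429×10⁸ J ÷ (1055.06 J/BTU) = 109405 BTU

1.094×10⁵ BTU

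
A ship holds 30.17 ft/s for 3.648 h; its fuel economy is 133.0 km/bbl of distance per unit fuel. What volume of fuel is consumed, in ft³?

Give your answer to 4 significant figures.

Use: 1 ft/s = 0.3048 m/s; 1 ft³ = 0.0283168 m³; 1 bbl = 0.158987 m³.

5.098 ft³

30.17 ft/s → 9.19582 m/s
3.648 h → 13132.8 s
d = v × t = 9.19582 × 13132.8 = 120767 m
133.0 km/bbl → 836546 m/m³
V = d / (distance per unit fuel) = 120767 / 836546 = 0.144364 m³
In ft³: 0.144364 / 0.0283168 = 5.09817 ft³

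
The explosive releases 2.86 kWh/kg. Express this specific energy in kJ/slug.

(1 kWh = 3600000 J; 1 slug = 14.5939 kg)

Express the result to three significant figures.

1.50×10⁵ kJ/slug

2.86 kWh/kg × 3600000 J/kWh = 1.0296×10⁷ J/kg
1.0296×10⁷ J/kg ÷ 1000 J/kJ × 14.5939 kg/slug = 150259 kJ/slug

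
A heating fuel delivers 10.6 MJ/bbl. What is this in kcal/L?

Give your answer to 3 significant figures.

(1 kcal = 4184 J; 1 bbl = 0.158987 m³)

10.6 MJ/bbl × 1000000 J/MJ ÷ 0.158987 m³/bbl = 6.66721×10⁷ J/m³
6.66721×10⁷ J/m³ ÷ 4184 J/kcal × 0.001 m³/L = 15.935 kcal/L

15.9 kcal/L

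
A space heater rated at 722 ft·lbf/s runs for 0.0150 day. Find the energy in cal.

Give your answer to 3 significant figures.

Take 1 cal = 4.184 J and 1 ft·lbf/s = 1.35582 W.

722 ft·lbf/s × 1.35582 → 978.902 W
0.0150 day × 86400 → 1296 s
E = P × t = 978.902 W × 1296 s = 1.26866×10⁶ J
1.26866×10⁶ J ÷ (4.184 J/cal) = 303217 cal

3.03×10⁵ cal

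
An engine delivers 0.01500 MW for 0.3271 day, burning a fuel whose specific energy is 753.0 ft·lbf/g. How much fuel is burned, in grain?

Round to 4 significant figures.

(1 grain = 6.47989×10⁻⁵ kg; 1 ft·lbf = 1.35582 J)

6.408×10⁶ grain

0.01500 MW → 15000 W
0.3271 day → 28261.4 s
E = P × t = 15000 × 28261.4 = 4.23921×10⁸ J
753.0 ft·lbf/g → 1.02093×10⁶ J/kg
m = E / e_s = 4.23921×10⁸ / 1.02093×10⁶ = 415.23 kg
In grain: 415.23 / 6.47989×10⁻⁵ = 6.40798×10⁶ grain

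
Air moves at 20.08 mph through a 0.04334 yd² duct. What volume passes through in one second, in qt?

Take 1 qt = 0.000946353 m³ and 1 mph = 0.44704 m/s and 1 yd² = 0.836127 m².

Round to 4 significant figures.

20.08 mph × 0.44704 → 8.97656 m/s
0.04334 yd² × 0.836127 → 0.0362377 m²
V = v × A × t = 8.97656 m/s × 0.0362377 m² × 1 s = 0.32529 m³
0.32529 m³ ÷ (0.000946353 m³/qt) = 343.73 qt

343.7 qt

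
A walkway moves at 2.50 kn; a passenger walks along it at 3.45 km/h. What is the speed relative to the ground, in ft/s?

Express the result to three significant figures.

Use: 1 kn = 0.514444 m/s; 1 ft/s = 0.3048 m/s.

2.50 kn × 0.514444 = 1.28611 m/s
3.45 km/h × (1/3.6) = 0.958333 m/s
Combined: 1.28611 + 0.958333 = 2.24444 m/s
In ft/s: 2.24444 / 0.3048 = 7.36365 ft/s

7.36 ft/s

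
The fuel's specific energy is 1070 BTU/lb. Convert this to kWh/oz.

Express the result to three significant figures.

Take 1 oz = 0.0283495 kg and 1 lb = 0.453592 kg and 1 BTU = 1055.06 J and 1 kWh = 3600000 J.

1070 BTU/lb × 1055.06 J/BTU ÷ 0.453592 kg/lb = 2.48883×10⁶ J/kg
2.48883×10⁶ J/kg ÷ 3600000 J/kWh × 0.0283495 kg/oz = 0.0195992 kWh/oz

0.0196 kWh/oz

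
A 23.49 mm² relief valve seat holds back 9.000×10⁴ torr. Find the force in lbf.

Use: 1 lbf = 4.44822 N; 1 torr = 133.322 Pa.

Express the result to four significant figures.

9.000×10⁴ torr × 133.322 = 1.1999×10⁷ Pa
23.49 mm² × 10⁻⁶ = 2.349×10⁻⁵ m²
F = P × A = 1.1999×10⁷ Pa × 2.349×10⁻⁵ m² = 281.857 N
281.857 N ÷ (4.44822 N/lbf) = 63.364 lbf

63.36 lbf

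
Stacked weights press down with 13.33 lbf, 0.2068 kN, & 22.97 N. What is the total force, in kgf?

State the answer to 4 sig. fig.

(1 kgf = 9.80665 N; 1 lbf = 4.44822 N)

29.48 kgf

13.33 lbf × 4.44822 → 59.2948 N
0.2068 kN × 1000 → 206.8 N
22.97 N (already N)
Total: 59.2948 + 206.8 + 22.97 = 289.065 N
In kgf: 289.065 / 9.80665 = 29.4764 kgf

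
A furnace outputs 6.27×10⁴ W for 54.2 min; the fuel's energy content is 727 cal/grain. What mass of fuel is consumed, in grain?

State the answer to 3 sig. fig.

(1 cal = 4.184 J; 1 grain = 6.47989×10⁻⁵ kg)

54.2 min → 3252 s
E = P × t = 62700 × 3252 = 2.039×10⁸ J
727 cal/grain → 4.69417×10⁷ J/kg
m = E / e_s = 2.039×10⁸ / 4.69417×10⁷ = 4.34369 kg
In grain: 4.34369 / 6.47989×10⁻⁵ = 67033.4 grain

6.70×10⁴ grain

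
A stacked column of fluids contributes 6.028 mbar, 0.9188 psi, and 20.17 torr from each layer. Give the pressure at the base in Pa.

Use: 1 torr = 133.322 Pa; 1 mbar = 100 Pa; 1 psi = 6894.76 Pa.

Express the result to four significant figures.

6.028 mbar × 100 → 602.8 Pa
0.9188 psi × 6894.76 → 6334.91 Pa
20.17 torr × 133.322 → 2689.1 Pa
Sum: 602.8 + 6334.91 + 2689.1 = 9626.81 Pa

9627 Pa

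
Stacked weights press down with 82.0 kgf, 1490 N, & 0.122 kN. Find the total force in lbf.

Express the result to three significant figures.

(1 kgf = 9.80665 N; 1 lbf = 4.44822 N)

82.0 kgf × 9.80665 → 804.145 N
1490 N (already N)
0.122 kN × 1000 → 122 N
Total: 804.145 + 1490 + 122 = 2416.14 N
In lbf: 2416.14 / 4.44822 = 543.17 lbf

543 lbf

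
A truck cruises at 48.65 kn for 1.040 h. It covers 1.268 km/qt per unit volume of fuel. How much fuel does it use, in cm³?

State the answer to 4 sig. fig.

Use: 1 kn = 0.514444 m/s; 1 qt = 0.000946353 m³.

48.65 kn → 25.0277 m/s
1.040 h → 3744 s
d = v × t = 25.0277 × 3744 = 93703.7 m
1.268 km/qt → 1.33988×10⁶ m/m³
V = d / (distance per unit fuel) = 93703.7 / 1.33988×10⁶ = 0.0699344 m³
In cm³: 0.0699344 / 10⁻⁶ = 69934.4 cm³

6.993×10⁴ cm³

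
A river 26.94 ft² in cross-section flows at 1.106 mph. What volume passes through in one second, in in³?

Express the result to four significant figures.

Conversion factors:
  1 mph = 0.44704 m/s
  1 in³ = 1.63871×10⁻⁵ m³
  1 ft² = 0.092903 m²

1.106 mph × 0.44704 = 0.494426 m/s
26.94 ft² × 0.092903 = 2.50281 m²
V = v × A × t = 0.494426 m/s × 2.50281 m² × 1 s = 1.23745 m³
1.23745 m³ ÷ (1.63871×10⁻⁵ m³/in³) = 75513.7 in³

7.551×10⁴ in³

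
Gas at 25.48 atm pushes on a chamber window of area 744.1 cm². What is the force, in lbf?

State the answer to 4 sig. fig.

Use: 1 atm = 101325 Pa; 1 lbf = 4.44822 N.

4.319×10⁴ lbf

25.48 atm × 101325 → 2.58176×10⁶ Pa
744.1 cm² × 0.0001 → 0.07441 m²
F = P × A = 2.58176×10⁶ Pa × 0.07441 m² = 192109 N
192109 N ÷ (4.44822 N/lbf) = 43187.8 lbf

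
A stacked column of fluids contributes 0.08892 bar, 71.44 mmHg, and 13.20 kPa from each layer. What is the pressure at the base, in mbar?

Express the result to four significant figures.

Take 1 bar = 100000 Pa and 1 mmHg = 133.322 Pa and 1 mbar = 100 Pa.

0.08892 bar × 100000 → 8892 Pa
71.44 mmHg × 133.322 → 9524.52 Pa
13.20 kPa × 1000 → 13200 Pa
Combined: 8892 + 9524.52 + 13200 = 31616.5 Pa
In mbar: 31616.5 / 100 = 316.165 mbar

316.2 mbar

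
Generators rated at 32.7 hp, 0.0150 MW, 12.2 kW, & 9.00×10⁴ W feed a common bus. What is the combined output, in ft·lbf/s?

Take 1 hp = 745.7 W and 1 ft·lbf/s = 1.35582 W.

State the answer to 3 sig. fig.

1.04×10⁵ ft·lbf/s

32.7 hp × 745.7 = 24384.4 W
0.0150 MW × 1000000 = 15000 W
12.2 kW × 1000 = 12200 W
9.00×10⁴ W (already W)
Total: 24384.4 + 15000 + 12200 + 90000 = 141584 W
In ft·lbf/s: 141584 / 1.35582 = 104427 ft·lbf/s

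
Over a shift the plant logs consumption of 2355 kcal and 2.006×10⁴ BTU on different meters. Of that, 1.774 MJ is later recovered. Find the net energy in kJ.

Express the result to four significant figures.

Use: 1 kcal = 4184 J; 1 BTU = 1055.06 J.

2.924×10⁴ kJ

2355 kcal × 4184 = 9.85332×10⁶ J
2.006×10⁴ BTU × 1055.06 = 2.11645×10⁷ J
1.774 MJ × 1000000 = 1.774×10⁶ J
Sum: 9.85332×10⁶ + 2.11645×10⁷ − 1.774×10⁶ = 2.92438×10⁷ J
In kJ: 2.92438×10⁷ / 1000 = 29243.8 kJ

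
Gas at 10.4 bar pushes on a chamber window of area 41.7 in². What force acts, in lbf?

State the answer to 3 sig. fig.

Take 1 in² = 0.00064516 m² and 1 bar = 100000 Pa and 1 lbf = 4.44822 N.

10.4 bar × 100000 → 1.04×10⁶ Pa
41.7 in² × 0.00064516 → 0.0269032 m²
F = P × A = 1.04×10⁶ Pa × 0.0269032 m² = 27979.3 N
27979.3 N ÷ (4.44822 N/lbf) = 6290 lbf

6290 lbf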